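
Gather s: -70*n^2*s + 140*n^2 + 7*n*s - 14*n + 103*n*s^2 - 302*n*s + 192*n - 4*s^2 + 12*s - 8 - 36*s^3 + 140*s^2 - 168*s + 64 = 140*n^2 + 178*n - 36*s^3 + s^2*(103*n + 136) + s*(-70*n^2 - 295*n - 156) + 56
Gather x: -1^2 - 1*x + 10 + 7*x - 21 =6*x - 12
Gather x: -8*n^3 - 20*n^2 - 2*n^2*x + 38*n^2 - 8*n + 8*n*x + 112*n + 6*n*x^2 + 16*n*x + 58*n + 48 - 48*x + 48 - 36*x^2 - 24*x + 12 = -8*n^3 + 18*n^2 + 162*n + x^2*(6*n - 36) + x*(-2*n^2 + 24*n - 72) + 108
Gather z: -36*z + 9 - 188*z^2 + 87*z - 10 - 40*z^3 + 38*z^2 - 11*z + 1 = -40*z^3 - 150*z^2 + 40*z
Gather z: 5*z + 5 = 5*z + 5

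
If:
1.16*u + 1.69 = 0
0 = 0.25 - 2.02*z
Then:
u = -1.46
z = 0.12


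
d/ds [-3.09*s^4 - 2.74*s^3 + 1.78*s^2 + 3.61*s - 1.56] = -12.36*s^3 - 8.22*s^2 + 3.56*s + 3.61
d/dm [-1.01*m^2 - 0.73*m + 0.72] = -2.02*m - 0.73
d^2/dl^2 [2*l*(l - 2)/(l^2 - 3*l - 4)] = 4*(l^3 + 12*l^2 - 24*l + 40)/(l^6 - 9*l^5 + 15*l^4 + 45*l^3 - 60*l^2 - 144*l - 64)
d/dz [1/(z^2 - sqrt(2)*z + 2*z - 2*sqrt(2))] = (-2*z - 2 + sqrt(2))/(z^2 - sqrt(2)*z + 2*z - 2*sqrt(2))^2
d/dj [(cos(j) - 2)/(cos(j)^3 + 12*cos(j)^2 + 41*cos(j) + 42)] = (-93*cos(j)/2 + 3*cos(2*j) + cos(3*j)/2 - 121)*sin(j)/(cos(j)^3 + 12*cos(j)^2 + 41*cos(j) + 42)^2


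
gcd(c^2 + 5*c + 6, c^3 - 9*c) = c + 3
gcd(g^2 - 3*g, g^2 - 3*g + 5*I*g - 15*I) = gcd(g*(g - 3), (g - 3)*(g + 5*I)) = g - 3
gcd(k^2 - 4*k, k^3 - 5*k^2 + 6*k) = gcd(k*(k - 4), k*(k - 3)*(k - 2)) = k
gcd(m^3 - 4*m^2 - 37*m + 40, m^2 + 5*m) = m + 5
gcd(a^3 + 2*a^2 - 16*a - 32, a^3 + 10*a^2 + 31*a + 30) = a + 2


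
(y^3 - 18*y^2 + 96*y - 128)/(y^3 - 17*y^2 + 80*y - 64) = (y - 2)/(y - 1)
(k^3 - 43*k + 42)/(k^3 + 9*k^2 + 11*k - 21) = (k - 6)/(k + 3)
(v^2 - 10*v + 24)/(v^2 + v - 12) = (v^2 - 10*v + 24)/(v^2 + v - 12)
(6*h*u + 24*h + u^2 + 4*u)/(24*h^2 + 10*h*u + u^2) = (u + 4)/(4*h + u)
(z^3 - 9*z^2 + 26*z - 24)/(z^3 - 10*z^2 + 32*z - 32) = (z - 3)/(z - 4)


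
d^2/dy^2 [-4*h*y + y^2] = 2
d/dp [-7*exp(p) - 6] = -7*exp(p)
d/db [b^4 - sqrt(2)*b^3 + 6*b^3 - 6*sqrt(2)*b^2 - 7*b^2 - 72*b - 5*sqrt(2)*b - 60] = 4*b^3 - 3*sqrt(2)*b^2 + 18*b^2 - 12*sqrt(2)*b - 14*b - 72 - 5*sqrt(2)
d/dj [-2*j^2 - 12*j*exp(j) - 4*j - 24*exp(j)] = -12*j*exp(j) - 4*j - 36*exp(j) - 4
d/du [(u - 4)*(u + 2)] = 2*u - 2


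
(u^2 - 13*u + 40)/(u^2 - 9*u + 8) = (u - 5)/(u - 1)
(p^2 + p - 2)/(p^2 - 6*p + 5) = (p + 2)/(p - 5)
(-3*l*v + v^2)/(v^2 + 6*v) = (-3*l + v)/(v + 6)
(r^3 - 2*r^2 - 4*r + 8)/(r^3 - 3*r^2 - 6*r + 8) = (r^2 - 4*r + 4)/(r^2 - 5*r + 4)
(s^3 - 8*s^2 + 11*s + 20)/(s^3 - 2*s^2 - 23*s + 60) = (s^2 - 4*s - 5)/(s^2 + 2*s - 15)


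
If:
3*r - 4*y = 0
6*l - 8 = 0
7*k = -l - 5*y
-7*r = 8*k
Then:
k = -28/57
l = 4/3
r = 32/57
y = 8/19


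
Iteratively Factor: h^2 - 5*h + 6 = (h - 2)*(h - 3)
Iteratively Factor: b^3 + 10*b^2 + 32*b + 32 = (b + 4)*(b^2 + 6*b + 8) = (b + 4)^2*(b + 2)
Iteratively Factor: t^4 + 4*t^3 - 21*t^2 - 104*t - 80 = (t + 4)*(t^3 - 21*t - 20) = (t - 5)*(t + 4)*(t^2 + 5*t + 4) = (t - 5)*(t + 1)*(t + 4)*(t + 4)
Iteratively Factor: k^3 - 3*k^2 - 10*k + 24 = (k - 4)*(k^2 + k - 6) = (k - 4)*(k + 3)*(k - 2)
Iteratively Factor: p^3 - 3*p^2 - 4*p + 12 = (p - 2)*(p^2 - p - 6) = (p - 2)*(p + 2)*(p - 3)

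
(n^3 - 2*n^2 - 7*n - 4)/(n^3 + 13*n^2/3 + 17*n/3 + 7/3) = 3*(n - 4)/(3*n + 7)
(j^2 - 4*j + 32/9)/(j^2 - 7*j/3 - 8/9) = (3*j - 4)/(3*j + 1)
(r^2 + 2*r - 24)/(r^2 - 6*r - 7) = (-r^2 - 2*r + 24)/(-r^2 + 6*r + 7)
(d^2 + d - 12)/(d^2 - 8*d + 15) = (d + 4)/(d - 5)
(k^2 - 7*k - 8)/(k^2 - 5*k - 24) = (k + 1)/(k + 3)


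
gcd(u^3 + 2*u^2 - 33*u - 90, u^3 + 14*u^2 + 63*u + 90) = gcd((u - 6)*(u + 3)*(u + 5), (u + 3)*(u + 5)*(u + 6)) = u^2 + 8*u + 15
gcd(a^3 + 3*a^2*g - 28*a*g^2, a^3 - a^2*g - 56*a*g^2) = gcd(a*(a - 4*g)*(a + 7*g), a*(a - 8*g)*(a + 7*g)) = a^2 + 7*a*g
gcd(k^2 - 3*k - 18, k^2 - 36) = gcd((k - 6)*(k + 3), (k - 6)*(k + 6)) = k - 6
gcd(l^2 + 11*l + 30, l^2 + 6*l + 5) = l + 5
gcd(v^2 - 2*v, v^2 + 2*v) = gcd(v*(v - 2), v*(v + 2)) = v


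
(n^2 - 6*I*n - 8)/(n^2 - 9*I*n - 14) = (n - 4*I)/(n - 7*I)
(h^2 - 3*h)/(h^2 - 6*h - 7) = h*(3 - h)/(-h^2 + 6*h + 7)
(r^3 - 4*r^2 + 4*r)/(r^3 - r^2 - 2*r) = (r - 2)/(r + 1)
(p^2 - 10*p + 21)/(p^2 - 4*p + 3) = (p - 7)/(p - 1)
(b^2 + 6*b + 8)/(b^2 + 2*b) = (b + 4)/b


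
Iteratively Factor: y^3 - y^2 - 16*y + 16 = (y - 4)*(y^2 + 3*y - 4) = (y - 4)*(y - 1)*(y + 4)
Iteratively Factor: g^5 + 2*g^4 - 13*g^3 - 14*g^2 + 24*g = (g - 3)*(g^4 + 5*g^3 + 2*g^2 - 8*g) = (g - 3)*(g + 2)*(g^3 + 3*g^2 - 4*g) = g*(g - 3)*(g + 2)*(g^2 + 3*g - 4) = g*(g - 3)*(g + 2)*(g + 4)*(g - 1)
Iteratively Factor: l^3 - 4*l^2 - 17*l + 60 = (l - 5)*(l^2 + l - 12) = (l - 5)*(l + 4)*(l - 3)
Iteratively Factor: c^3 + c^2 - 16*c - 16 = (c - 4)*(c^2 + 5*c + 4) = (c - 4)*(c + 4)*(c + 1)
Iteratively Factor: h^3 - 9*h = (h)*(h^2 - 9) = h*(h - 3)*(h + 3)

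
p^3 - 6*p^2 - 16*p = p*(p - 8)*(p + 2)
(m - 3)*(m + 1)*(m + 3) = m^3 + m^2 - 9*m - 9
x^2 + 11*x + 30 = (x + 5)*(x + 6)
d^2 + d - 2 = (d - 1)*(d + 2)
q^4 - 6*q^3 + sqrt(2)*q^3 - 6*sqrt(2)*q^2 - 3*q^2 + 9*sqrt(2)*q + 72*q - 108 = (q - 3)^2*(q - 2*sqrt(2))*(q + 3*sqrt(2))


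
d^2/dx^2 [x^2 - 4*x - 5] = 2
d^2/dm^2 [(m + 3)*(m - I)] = 2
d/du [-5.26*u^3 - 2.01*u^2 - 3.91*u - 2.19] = -15.78*u^2 - 4.02*u - 3.91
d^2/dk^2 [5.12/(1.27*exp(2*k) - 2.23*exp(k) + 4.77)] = ((11.4176 - 26.0096*exp(k))*(1.27*exp(2*k) - 2.23*exp(k) + 4.77) + 5.12*(2.54*exp(k) - 2.23)*(5.08*exp(k) - 4.46)*exp(k))*exp(k)/(1.27*exp(2*k) - 2.23*exp(k) + 4.77)^3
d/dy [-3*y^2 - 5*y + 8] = -6*y - 5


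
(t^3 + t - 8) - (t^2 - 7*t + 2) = t^3 - t^2 + 8*t - 10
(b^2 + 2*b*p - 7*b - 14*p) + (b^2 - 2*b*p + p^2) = 2*b^2 - 7*b + p^2 - 14*p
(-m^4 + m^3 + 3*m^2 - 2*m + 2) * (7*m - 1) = -7*m^5 + 8*m^4 + 20*m^3 - 17*m^2 + 16*m - 2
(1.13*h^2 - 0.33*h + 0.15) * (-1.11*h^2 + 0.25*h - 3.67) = -1.2543*h^4 + 0.6488*h^3 - 4.3961*h^2 + 1.2486*h - 0.5505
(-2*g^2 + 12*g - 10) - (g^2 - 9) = -3*g^2 + 12*g - 1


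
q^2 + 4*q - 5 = (q - 1)*(q + 5)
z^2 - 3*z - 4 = (z - 4)*(z + 1)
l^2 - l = l*(l - 1)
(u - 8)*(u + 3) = u^2 - 5*u - 24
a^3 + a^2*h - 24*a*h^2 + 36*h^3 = (a - 3*h)*(a - 2*h)*(a + 6*h)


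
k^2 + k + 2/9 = (k + 1/3)*(k + 2/3)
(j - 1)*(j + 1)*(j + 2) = j^3 + 2*j^2 - j - 2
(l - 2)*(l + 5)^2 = l^3 + 8*l^2 + 5*l - 50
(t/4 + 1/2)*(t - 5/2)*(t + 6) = t^3/4 + 11*t^2/8 - 2*t - 15/2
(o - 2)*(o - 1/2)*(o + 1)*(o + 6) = o^4 + 9*o^3/2 - 21*o^2/2 - 8*o + 6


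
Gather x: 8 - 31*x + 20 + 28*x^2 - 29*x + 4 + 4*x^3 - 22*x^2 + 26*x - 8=4*x^3 + 6*x^2 - 34*x + 24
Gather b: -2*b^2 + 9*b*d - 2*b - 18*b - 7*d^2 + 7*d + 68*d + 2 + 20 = -2*b^2 + b*(9*d - 20) - 7*d^2 + 75*d + 22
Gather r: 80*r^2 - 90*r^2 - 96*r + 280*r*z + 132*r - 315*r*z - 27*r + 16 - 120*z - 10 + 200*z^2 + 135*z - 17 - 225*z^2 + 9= -10*r^2 + r*(9 - 35*z) - 25*z^2 + 15*z - 2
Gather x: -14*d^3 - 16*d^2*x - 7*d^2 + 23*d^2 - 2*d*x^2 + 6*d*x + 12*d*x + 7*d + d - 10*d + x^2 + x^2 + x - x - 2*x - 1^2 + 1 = -14*d^3 + 16*d^2 - 2*d + x^2*(2 - 2*d) + x*(-16*d^2 + 18*d - 2)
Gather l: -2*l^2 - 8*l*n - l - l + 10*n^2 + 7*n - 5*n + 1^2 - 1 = -2*l^2 + l*(-8*n - 2) + 10*n^2 + 2*n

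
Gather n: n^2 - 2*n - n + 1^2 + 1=n^2 - 3*n + 2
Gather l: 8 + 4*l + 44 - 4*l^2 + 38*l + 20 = -4*l^2 + 42*l + 72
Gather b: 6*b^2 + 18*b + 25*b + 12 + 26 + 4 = 6*b^2 + 43*b + 42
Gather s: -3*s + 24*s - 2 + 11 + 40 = 21*s + 49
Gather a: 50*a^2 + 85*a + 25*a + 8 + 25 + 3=50*a^2 + 110*a + 36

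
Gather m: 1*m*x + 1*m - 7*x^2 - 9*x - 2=m*(x + 1) - 7*x^2 - 9*x - 2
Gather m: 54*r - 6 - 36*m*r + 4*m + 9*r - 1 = m*(4 - 36*r) + 63*r - 7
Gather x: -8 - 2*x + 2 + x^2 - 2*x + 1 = x^2 - 4*x - 5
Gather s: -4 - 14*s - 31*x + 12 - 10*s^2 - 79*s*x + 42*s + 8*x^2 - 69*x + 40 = -10*s^2 + s*(28 - 79*x) + 8*x^2 - 100*x + 48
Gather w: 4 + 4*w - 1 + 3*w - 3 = 7*w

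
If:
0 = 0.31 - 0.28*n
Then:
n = 1.11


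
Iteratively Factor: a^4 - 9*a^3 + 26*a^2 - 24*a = (a)*(a^3 - 9*a^2 + 26*a - 24) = a*(a - 3)*(a^2 - 6*a + 8) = a*(a - 3)*(a - 2)*(a - 4)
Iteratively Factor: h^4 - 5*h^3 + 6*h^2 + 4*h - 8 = (h - 2)*(h^3 - 3*h^2 + 4) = (h - 2)^2*(h^2 - h - 2) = (h - 2)^2*(h + 1)*(h - 2)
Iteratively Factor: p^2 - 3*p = (p)*(p - 3)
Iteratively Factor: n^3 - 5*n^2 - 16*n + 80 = (n - 5)*(n^2 - 16) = (n - 5)*(n - 4)*(n + 4)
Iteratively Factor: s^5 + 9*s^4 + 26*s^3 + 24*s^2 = (s + 3)*(s^4 + 6*s^3 + 8*s^2) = s*(s + 3)*(s^3 + 6*s^2 + 8*s) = s^2*(s + 3)*(s^2 + 6*s + 8) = s^2*(s + 3)*(s + 4)*(s + 2)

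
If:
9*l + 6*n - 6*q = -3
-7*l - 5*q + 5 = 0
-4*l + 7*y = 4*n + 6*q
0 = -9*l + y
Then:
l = 8/79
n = 163/790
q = 339/395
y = 72/79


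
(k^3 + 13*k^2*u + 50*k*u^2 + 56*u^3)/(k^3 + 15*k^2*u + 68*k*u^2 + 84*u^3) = (k + 4*u)/(k + 6*u)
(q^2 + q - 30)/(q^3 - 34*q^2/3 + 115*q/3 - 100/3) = 3*(q + 6)/(3*q^2 - 19*q + 20)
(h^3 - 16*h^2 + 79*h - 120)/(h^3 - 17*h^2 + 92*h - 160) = (h - 3)/(h - 4)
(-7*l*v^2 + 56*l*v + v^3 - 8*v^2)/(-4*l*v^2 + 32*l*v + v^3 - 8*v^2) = (-7*l + v)/(-4*l + v)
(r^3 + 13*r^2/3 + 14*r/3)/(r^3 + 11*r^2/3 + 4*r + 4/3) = r*(3*r + 7)/(3*r^2 + 5*r + 2)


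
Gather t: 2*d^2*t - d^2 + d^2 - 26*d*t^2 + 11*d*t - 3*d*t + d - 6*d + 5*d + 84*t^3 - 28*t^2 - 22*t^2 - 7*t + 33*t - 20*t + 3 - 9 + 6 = 84*t^3 + t^2*(-26*d - 50) + t*(2*d^2 + 8*d + 6)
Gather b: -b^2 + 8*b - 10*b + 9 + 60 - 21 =-b^2 - 2*b + 48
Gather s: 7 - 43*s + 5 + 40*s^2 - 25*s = 40*s^2 - 68*s + 12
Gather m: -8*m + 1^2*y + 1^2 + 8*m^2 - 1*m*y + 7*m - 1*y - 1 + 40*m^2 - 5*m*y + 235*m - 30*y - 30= 48*m^2 + m*(234 - 6*y) - 30*y - 30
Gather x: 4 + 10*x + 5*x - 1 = 15*x + 3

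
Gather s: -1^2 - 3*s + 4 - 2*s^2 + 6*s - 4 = -2*s^2 + 3*s - 1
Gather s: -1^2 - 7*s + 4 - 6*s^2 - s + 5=-6*s^2 - 8*s + 8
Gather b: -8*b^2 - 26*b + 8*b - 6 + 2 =-8*b^2 - 18*b - 4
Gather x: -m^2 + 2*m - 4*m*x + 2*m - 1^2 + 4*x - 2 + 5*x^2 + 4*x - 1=-m^2 + 4*m + 5*x^2 + x*(8 - 4*m) - 4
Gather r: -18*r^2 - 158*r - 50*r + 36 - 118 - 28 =-18*r^2 - 208*r - 110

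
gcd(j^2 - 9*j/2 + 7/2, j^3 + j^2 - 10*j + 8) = j - 1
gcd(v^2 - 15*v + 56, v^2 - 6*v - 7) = v - 7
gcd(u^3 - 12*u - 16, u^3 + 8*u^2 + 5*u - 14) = u + 2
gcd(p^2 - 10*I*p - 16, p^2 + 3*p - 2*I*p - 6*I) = p - 2*I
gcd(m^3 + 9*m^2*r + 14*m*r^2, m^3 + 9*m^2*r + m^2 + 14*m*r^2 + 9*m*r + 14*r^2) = m^2 + 9*m*r + 14*r^2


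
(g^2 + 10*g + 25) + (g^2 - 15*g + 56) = 2*g^2 - 5*g + 81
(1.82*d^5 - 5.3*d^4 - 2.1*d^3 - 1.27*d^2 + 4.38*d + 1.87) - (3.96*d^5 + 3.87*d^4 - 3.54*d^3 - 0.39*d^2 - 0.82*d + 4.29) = -2.14*d^5 - 9.17*d^4 + 1.44*d^3 - 0.88*d^2 + 5.2*d - 2.42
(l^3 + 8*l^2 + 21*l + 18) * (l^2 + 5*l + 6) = l^5 + 13*l^4 + 67*l^3 + 171*l^2 + 216*l + 108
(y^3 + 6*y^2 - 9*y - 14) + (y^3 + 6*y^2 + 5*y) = 2*y^3 + 12*y^2 - 4*y - 14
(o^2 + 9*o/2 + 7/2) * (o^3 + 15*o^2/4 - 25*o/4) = o^5 + 33*o^4/4 + 113*o^3/8 - 15*o^2 - 175*o/8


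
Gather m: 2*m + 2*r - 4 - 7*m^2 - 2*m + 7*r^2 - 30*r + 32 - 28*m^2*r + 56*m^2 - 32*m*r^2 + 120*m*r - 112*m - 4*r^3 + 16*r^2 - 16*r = m^2*(49 - 28*r) + m*(-32*r^2 + 120*r - 112) - 4*r^3 + 23*r^2 - 44*r + 28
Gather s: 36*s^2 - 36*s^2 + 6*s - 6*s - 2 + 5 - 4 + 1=0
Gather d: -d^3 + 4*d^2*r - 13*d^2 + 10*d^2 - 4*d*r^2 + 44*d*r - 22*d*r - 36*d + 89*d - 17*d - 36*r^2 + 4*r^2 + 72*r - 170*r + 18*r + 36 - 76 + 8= -d^3 + d^2*(4*r - 3) + d*(-4*r^2 + 22*r + 36) - 32*r^2 - 80*r - 32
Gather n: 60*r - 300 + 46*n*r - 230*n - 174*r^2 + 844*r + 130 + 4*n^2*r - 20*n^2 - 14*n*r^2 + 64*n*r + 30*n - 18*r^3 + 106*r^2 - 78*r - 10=n^2*(4*r - 20) + n*(-14*r^2 + 110*r - 200) - 18*r^3 - 68*r^2 + 826*r - 180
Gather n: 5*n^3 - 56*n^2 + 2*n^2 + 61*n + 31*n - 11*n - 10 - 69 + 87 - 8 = 5*n^3 - 54*n^2 + 81*n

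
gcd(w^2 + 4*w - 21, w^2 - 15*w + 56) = 1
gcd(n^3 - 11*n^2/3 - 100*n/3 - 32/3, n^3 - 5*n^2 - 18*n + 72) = n + 4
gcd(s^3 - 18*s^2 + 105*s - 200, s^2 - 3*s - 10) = s - 5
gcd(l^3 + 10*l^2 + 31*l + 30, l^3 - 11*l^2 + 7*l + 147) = l + 3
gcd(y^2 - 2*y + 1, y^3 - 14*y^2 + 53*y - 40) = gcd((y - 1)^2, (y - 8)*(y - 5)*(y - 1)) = y - 1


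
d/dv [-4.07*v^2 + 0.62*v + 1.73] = 0.62 - 8.14*v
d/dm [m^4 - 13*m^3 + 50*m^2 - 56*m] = 4*m^3 - 39*m^2 + 100*m - 56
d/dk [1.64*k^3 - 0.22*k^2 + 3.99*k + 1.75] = 4.92*k^2 - 0.44*k + 3.99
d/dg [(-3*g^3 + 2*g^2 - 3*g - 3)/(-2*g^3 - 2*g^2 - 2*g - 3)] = (10*g^4 - g^2 - 24*g + 3)/(4*g^6 + 8*g^5 + 12*g^4 + 20*g^3 + 16*g^2 + 12*g + 9)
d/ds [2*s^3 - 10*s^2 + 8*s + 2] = 6*s^2 - 20*s + 8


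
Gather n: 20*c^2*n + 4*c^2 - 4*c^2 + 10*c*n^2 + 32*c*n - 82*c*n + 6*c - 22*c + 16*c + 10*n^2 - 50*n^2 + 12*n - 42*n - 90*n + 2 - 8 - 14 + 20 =n^2*(10*c - 40) + n*(20*c^2 - 50*c - 120)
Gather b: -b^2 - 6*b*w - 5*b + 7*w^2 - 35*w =-b^2 + b*(-6*w - 5) + 7*w^2 - 35*w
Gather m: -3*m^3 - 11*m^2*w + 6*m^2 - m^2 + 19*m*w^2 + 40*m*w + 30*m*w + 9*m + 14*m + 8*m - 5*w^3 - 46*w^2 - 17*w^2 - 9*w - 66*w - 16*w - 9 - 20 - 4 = -3*m^3 + m^2*(5 - 11*w) + m*(19*w^2 + 70*w + 31) - 5*w^3 - 63*w^2 - 91*w - 33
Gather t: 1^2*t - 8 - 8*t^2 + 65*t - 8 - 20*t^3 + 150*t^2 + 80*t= -20*t^3 + 142*t^2 + 146*t - 16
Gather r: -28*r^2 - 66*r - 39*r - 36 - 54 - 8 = -28*r^2 - 105*r - 98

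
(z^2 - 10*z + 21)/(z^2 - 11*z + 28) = (z - 3)/(z - 4)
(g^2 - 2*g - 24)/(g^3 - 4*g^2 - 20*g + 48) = 1/(g - 2)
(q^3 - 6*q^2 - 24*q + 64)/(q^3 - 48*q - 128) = (q - 2)/(q + 4)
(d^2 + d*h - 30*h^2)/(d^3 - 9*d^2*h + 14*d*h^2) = (d^2 + d*h - 30*h^2)/(d*(d^2 - 9*d*h + 14*h^2))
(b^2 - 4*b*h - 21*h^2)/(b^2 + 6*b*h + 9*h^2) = (b - 7*h)/(b + 3*h)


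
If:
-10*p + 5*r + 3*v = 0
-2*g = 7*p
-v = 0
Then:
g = -7*r/4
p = r/2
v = 0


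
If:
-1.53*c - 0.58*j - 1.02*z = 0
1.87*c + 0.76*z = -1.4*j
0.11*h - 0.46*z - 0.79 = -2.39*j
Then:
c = -0.933610743332703*z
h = 7.18181818181818 - 11.118094124525*z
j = 0.704180064308682*z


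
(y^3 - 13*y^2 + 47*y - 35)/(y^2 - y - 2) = (-y^3 + 13*y^2 - 47*y + 35)/(-y^2 + y + 2)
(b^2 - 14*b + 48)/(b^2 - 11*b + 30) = (b - 8)/(b - 5)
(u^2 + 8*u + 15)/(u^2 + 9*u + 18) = (u + 5)/(u + 6)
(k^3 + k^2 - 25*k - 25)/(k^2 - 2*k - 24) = (-k^3 - k^2 + 25*k + 25)/(-k^2 + 2*k + 24)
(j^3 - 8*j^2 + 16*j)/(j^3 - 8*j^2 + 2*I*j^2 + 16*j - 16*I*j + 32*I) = j/(j + 2*I)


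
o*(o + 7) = o^2 + 7*o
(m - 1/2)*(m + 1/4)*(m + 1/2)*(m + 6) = m^4 + 25*m^3/4 + 5*m^2/4 - 25*m/16 - 3/8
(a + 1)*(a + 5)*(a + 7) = a^3 + 13*a^2 + 47*a + 35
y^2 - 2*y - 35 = (y - 7)*(y + 5)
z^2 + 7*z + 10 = (z + 2)*(z + 5)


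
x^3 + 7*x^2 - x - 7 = (x - 1)*(x + 1)*(x + 7)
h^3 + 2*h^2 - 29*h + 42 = (h - 3)*(h - 2)*(h + 7)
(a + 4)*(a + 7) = a^2 + 11*a + 28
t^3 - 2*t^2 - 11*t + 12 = (t - 4)*(t - 1)*(t + 3)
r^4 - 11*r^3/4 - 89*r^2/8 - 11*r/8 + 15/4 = (r - 5)*(r - 1/2)*(r + 3/4)*(r + 2)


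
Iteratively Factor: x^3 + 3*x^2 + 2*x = (x + 1)*(x^2 + 2*x) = (x + 1)*(x + 2)*(x)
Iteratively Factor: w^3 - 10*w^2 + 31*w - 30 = (w - 5)*(w^2 - 5*w + 6) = (w - 5)*(w - 2)*(w - 3)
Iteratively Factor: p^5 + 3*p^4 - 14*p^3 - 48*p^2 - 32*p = (p + 4)*(p^4 - p^3 - 10*p^2 - 8*p) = p*(p + 4)*(p^3 - p^2 - 10*p - 8) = p*(p + 2)*(p + 4)*(p^2 - 3*p - 4) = p*(p - 4)*(p + 2)*(p + 4)*(p + 1)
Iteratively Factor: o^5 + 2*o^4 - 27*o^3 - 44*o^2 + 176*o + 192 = (o + 4)*(o^4 - 2*o^3 - 19*o^2 + 32*o + 48) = (o + 1)*(o + 4)*(o^3 - 3*o^2 - 16*o + 48) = (o - 4)*(o + 1)*(o + 4)*(o^2 + o - 12) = (o - 4)*(o - 3)*(o + 1)*(o + 4)*(o + 4)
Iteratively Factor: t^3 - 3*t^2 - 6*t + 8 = (t - 4)*(t^2 + t - 2) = (t - 4)*(t + 2)*(t - 1)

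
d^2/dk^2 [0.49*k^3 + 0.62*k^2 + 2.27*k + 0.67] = 2.94*k + 1.24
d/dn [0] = 0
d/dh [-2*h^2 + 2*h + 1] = 2 - 4*h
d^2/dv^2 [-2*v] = 0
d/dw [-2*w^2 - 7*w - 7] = -4*w - 7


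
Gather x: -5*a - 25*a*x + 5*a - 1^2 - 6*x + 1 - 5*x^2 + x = -5*x^2 + x*(-25*a - 5)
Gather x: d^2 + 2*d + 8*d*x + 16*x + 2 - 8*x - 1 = d^2 + 2*d + x*(8*d + 8) + 1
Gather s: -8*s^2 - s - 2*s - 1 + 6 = -8*s^2 - 3*s + 5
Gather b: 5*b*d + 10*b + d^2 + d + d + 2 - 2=b*(5*d + 10) + d^2 + 2*d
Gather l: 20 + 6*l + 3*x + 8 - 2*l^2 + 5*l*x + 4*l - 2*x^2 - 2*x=-2*l^2 + l*(5*x + 10) - 2*x^2 + x + 28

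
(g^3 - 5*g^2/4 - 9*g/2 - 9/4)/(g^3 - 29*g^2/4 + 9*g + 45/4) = (g + 1)/(g - 5)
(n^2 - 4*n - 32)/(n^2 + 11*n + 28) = (n - 8)/(n + 7)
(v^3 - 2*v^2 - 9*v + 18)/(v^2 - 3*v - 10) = (-v^3 + 2*v^2 + 9*v - 18)/(-v^2 + 3*v + 10)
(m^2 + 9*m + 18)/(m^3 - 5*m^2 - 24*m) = (m + 6)/(m*(m - 8))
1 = 1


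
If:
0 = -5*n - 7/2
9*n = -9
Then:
No Solution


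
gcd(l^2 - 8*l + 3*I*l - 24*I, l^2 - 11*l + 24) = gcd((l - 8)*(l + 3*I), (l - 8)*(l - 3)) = l - 8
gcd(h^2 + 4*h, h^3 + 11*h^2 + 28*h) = h^2 + 4*h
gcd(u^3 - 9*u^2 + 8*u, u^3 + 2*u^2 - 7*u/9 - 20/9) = u - 1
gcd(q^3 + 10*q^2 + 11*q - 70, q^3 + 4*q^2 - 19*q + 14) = q^2 + 5*q - 14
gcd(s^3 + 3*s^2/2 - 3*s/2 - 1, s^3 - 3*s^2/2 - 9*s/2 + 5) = s^2 + s - 2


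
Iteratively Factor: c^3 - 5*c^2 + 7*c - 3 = (c - 1)*(c^2 - 4*c + 3) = (c - 3)*(c - 1)*(c - 1)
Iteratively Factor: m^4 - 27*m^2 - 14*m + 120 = (m + 3)*(m^3 - 3*m^2 - 18*m + 40) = (m - 2)*(m + 3)*(m^2 - m - 20) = (m - 5)*(m - 2)*(m + 3)*(m + 4)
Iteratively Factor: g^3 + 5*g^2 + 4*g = (g + 4)*(g^2 + g) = g*(g + 4)*(g + 1)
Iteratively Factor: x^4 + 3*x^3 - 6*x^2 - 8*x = (x - 2)*(x^3 + 5*x^2 + 4*x) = (x - 2)*(x + 4)*(x^2 + x) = (x - 2)*(x + 1)*(x + 4)*(x)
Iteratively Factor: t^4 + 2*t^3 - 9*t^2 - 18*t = (t - 3)*(t^3 + 5*t^2 + 6*t) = (t - 3)*(t + 2)*(t^2 + 3*t) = (t - 3)*(t + 2)*(t + 3)*(t)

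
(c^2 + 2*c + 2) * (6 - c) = -c^3 + 4*c^2 + 10*c + 12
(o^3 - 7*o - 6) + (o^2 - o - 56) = o^3 + o^2 - 8*o - 62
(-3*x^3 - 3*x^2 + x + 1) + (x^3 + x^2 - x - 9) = -2*x^3 - 2*x^2 - 8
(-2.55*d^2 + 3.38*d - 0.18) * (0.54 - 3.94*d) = 10.047*d^3 - 14.6942*d^2 + 2.5344*d - 0.0972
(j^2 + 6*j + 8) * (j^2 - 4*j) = j^4 + 2*j^3 - 16*j^2 - 32*j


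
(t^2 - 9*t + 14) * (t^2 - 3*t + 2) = t^4 - 12*t^3 + 43*t^2 - 60*t + 28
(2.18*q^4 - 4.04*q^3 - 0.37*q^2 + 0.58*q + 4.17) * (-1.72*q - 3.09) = -3.7496*q^5 + 0.2126*q^4 + 13.12*q^3 + 0.1457*q^2 - 8.9646*q - 12.8853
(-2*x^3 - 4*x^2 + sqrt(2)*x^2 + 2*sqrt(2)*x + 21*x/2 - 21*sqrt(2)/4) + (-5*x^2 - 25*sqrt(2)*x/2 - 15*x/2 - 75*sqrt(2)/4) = -2*x^3 - 9*x^2 + sqrt(2)*x^2 - 21*sqrt(2)*x/2 + 3*x - 24*sqrt(2)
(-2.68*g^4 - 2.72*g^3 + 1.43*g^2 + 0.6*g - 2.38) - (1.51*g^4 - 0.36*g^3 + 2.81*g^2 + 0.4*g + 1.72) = -4.19*g^4 - 2.36*g^3 - 1.38*g^2 + 0.2*g - 4.1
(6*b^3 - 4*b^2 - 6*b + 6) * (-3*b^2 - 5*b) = -18*b^5 - 18*b^4 + 38*b^3 + 12*b^2 - 30*b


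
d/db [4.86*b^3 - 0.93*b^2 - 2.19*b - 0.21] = 14.58*b^2 - 1.86*b - 2.19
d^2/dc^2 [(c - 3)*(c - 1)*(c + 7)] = 6*c + 6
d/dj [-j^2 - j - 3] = -2*j - 1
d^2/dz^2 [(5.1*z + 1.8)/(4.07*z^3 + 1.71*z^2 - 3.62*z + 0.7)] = (506.88594*z^5 + 570.76866*z^4 + 380.54586*z^3 - 301.89924*z^2 - 134.25156*z + 68.71344)/(67.419143*z^9 + 84.977937*z^8 - 144.191553*z^7 - 111.378183*z^6 + 157.479738*z^5 + 11.485902*z^4 - 67.453868*z^3 + 30.03294*z^2 - 5.3214*z + 0.343)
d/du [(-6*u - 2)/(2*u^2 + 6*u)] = (3*u^2 + 2*u + 3)/(u^2*(u^2 + 6*u + 9))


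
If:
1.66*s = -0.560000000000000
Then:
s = -0.34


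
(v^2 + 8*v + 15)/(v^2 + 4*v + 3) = (v + 5)/(v + 1)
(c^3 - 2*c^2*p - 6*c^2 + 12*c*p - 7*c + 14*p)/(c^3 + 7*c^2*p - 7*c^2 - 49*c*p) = (c^2 - 2*c*p + c - 2*p)/(c*(c + 7*p))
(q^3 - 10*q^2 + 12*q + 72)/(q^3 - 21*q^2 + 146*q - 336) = (q^2 - 4*q - 12)/(q^2 - 15*q + 56)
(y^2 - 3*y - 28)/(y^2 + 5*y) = (y^2 - 3*y - 28)/(y*(y + 5))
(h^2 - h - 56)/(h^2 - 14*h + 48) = (h + 7)/(h - 6)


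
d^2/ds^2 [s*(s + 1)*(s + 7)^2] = 12*s^2 + 90*s + 126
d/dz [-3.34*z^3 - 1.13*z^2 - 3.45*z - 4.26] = -10.02*z^2 - 2.26*z - 3.45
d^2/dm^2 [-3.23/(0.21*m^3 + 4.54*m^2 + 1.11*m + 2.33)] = ((4.0698*m + 29.3284)*(0.21*m^3 + 4.54*m^2 + 1.11*m + 2.33) - 3.23*(0.63*m^2 + 9.08*m + 1.11)*(1.26*m^2 + 18.16*m + 2.22))/(0.21*m^3 + 4.54*m^2 + 1.11*m + 2.33)^3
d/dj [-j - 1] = -1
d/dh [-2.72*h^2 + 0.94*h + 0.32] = 0.94 - 5.44*h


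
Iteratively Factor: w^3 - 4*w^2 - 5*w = (w + 1)*(w^2 - 5*w) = (w - 5)*(w + 1)*(w)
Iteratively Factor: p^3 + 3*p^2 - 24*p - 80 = (p - 5)*(p^2 + 8*p + 16) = (p - 5)*(p + 4)*(p + 4)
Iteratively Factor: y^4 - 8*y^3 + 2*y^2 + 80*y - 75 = (y - 1)*(y^3 - 7*y^2 - 5*y + 75) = (y - 5)*(y - 1)*(y^2 - 2*y - 15) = (y - 5)*(y - 1)*(y + 3)*(y - 5)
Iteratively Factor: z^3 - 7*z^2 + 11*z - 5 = (z - 1)*(z^2 - 6*z + 5) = (z - 1)^2*(z - 5)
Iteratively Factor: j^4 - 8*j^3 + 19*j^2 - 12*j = (j)*(j^3 - 8*j^2 + 19*j - 12) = j*(j - 1)*(j^2 - 7*j + 12) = j*(j - 3)*(j - 1)*(j - 4)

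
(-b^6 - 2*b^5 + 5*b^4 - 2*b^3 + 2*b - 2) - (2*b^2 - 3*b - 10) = -b^6 - 2*b^5 + 5*b^4 - 2*b^3 - 2*b^2 + 5*b + 8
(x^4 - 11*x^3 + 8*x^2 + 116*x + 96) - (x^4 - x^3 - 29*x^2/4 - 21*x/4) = -10*x^3 + 61*x^2/4 + 485*x/4 + 96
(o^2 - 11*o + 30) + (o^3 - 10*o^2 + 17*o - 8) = o^3 - 9*o^2 + 6*o + 22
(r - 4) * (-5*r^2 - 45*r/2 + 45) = -5*r^3 - 5*r^2/2 + 135*r - 180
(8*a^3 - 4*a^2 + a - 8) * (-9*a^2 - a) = -72*a^5 + 28*a^4 - 5*a^3 + 71*a^2 + 8*a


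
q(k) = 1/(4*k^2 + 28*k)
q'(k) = (-8*k - 28)/(4*k^2 + 28*k)^2 = (-2*k - 7)/(4*k^2*(k + 7)^2)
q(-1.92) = -0.03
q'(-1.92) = -0.01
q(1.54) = 0.02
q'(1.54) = -0.01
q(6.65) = 0.00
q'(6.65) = -0.00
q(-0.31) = -0.12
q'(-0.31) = -0.37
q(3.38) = 0.01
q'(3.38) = -0.00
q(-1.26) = -0.03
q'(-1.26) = -0.02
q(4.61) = 0.00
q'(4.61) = -0.00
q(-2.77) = -0.02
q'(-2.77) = -0.00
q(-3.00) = -0.02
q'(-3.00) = 0.00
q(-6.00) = -0.04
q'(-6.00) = 0.03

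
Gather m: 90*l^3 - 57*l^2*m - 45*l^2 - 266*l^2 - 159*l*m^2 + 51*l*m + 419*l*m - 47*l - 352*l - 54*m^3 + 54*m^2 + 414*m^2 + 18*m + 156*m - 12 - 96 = 90*l^3 - 311*l^2 - 399*l - 54*m^3 + m^2*(468 - 159*l) + m*(-57*l^2 + 470*l + 174) - 108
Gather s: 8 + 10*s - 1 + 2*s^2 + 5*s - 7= 2*s^2 + 15*s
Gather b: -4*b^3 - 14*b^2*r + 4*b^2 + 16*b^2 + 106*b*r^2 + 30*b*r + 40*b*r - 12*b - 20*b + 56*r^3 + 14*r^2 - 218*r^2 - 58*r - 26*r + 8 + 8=-4*b^3 + b^2*(20 - 14*r) + b*(106*r^2 + 70*r - 32) + 56*r^3 - 204*r^2 - 84*r + 16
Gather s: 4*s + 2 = 4*s + 2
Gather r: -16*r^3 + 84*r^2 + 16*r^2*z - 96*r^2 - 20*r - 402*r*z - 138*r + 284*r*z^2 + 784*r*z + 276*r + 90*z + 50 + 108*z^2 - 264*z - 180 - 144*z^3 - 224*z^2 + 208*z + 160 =-16*r^3 + r^2*(16*z - 12) + r*(284*z^2 + 382*z + 118) - 144*z^3 - 116*z^2 + 34*z + 30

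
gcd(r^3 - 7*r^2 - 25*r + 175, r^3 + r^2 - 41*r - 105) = r^2 - 2*r - 35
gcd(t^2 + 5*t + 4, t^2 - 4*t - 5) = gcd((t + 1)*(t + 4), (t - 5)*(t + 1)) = t + 1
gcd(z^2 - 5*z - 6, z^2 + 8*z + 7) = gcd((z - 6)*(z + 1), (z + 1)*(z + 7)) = z + 1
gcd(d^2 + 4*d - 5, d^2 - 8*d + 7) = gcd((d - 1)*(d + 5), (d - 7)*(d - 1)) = d - 1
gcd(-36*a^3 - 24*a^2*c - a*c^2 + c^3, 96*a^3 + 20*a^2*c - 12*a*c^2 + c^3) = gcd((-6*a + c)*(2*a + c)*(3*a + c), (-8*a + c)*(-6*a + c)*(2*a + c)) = 12*a^2 + 4*a*c - c^2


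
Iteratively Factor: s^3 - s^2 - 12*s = (s + 3)*(s^2 - 4*s) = s*(s + 3)*(s - 4)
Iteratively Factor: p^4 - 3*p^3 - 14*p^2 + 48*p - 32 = (p - 4)*(p^3 + p^2 - 10*p + 8) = (p - 4)*(p + 4)*(p^2 - 3*p + 2) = (p - 4)*(p - 1)*(p + 4)*(p - 2)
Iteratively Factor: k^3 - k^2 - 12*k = (k + 3)*(k^2 - 4*k) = k*(k + 3)*(k - 4)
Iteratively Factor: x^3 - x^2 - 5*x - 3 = (x + 1)*(x^2 - 2*x - 3) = (x - 3)*(x + 1)*(x + 1)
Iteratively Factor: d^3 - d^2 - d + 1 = (d + 1)*(d^2 - 2*d + 1) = (d - 1)*(d + 1)*(d - 1)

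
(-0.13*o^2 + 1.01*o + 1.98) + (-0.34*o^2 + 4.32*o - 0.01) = -0.47*o^2 + 5.33*o + 1.97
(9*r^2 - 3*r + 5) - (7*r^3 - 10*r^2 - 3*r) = -7*r^3 + 19*r^2 + 5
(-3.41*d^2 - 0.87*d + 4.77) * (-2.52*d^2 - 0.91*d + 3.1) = 8.5932*d^4 + 5.2955*d^3 - 21.7997*d^2 - 7.0377*d + 14.787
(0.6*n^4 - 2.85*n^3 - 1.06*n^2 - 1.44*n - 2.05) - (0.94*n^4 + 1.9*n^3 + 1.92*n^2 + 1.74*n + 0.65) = -0.34*n^4 - 4.75*n^3 - 2.98*n^2 - 3.18*n - 2.7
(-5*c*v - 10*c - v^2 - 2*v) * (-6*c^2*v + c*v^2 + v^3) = 30*c^3*v^2 + 60*c^3*v + c^2*v^3 + 2*c^2*v^2 - 6*c*v^4 - 12*c*v^3 - v^5 - 2*v^4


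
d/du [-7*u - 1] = -7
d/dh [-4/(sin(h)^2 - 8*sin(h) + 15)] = 8*(sin(h) - 4)*cos(h)/(sin(h)^2 - 8*sin(h) + 15)^2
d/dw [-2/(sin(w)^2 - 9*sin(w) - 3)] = 2*(2*sin(w) - 9)*cos(w)/(9*sin(w) + cos(w)^2 + 2)^2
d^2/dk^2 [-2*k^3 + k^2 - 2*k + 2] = 2 - 12*k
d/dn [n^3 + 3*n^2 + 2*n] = 3*n^2 + 6*n + 2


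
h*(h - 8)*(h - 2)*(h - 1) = h^4 - 11*h^3 + 26*h^2 - 16*h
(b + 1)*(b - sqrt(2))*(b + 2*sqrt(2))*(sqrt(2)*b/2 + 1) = sqrt(2)*b^4/2 + sqrt(2)*b^3/2 + 2*b^3 - sqrt(2)*b^2 + 2*b^2 - 4*b - sqrt(2)*b - 4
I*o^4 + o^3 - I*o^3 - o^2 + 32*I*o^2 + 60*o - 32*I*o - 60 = (o - 5*I)*(o - 2*I)*(o + 6*I)*(I*o - I)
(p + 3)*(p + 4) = p^2 + 7*p + 12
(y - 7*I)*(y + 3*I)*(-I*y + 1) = -I*y^3 - 3*y^2 - 25*I*y + 21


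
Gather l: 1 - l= 1 - l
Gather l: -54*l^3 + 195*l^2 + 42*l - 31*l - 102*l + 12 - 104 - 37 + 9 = -54*l^3 + 195*l^2 - 91*l - 120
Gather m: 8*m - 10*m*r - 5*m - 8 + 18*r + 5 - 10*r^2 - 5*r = m*(3 - 10*r) - 10*r^2 + 13*r - 3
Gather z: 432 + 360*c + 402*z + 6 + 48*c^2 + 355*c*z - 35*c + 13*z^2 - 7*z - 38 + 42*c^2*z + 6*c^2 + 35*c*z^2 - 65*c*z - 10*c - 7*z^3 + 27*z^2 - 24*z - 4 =54*c^2 + 315*c - 7*z^3 + z^2*(35*c + 40) + z*(42*c^2 + 290*c + 371) + 396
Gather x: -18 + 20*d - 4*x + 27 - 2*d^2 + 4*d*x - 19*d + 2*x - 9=-2*d^2 + d + x*(4*d - 2)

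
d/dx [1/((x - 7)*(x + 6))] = (1 - 2*x)/(x^4 - 2*x^3 - 83*x^2 + 84*x + 1764)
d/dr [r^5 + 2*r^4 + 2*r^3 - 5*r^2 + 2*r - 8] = 5*r^4 + 8*r^3 + 6*r^2 - 10*r + 2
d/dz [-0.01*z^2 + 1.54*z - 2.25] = 1.54 - 0.02*z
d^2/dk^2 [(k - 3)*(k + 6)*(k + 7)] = 6*k + 20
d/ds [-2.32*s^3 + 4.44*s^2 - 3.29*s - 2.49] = -6.96*s^2 + 8.88*s - 3.29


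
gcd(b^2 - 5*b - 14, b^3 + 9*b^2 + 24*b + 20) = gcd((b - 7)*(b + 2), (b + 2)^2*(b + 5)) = b + 2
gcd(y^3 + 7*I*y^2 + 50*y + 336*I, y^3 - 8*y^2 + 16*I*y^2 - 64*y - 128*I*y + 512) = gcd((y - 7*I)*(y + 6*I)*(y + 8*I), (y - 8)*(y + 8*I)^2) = y + 8*I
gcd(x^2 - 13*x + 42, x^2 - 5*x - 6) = x - 6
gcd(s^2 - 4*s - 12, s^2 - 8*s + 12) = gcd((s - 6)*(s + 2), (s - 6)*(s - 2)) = s - 6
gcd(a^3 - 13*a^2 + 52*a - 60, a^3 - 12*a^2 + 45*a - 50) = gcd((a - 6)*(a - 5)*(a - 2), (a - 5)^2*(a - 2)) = a^2 - 7*a + 10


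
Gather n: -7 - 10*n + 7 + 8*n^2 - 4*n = 8*n^2 - 14*n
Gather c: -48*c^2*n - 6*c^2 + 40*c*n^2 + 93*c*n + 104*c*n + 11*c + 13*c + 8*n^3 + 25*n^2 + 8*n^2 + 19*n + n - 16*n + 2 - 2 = c^2*(-48*n - 6) + c*(40*n^2 + 197*n + 24) + 8*n^3 + 33*n^2 + 4*n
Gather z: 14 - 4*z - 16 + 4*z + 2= 0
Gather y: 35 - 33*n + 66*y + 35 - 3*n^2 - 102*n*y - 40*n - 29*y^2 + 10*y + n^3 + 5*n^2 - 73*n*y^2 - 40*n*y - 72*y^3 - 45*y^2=n^3 + 2*n^2 - 73*n - 72*y^3 + y^2*(-73*n - 74) + y*(76 - 142*n) + 70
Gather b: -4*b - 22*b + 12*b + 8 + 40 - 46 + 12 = 14 - 14*b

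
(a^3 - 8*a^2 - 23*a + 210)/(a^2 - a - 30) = a - 7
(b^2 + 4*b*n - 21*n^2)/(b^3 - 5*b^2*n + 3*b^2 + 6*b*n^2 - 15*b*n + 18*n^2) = (b + 7*n)/(b^2 - 2*b*n + 3*b - 6*n)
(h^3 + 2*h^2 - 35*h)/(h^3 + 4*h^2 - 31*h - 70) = h/(h + 2)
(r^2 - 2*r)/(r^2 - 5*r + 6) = r/(r - 3)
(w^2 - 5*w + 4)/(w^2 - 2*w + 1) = (w - 4)/(w - 1)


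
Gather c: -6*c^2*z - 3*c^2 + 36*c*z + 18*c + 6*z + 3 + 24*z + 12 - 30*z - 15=c^2*(-6*z - 3) + c*(36*z + 18)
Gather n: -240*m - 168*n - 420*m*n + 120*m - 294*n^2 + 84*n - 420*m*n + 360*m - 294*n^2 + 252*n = 240*m - 588*n^2 + n*(168 - 840*m)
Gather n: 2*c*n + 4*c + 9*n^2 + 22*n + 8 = 4*c + 9*n^2 + n*(2*c + 22) + 8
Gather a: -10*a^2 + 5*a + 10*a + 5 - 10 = -10*a^2 + 15*a - 5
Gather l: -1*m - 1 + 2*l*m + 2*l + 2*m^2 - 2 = l*(2*m + 2) + 2*m^2 - m - 3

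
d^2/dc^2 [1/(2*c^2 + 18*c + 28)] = (-c^2 - 9*c + (2*c + 9)^2 - 14)/(c^2 + 9*c + 14)^3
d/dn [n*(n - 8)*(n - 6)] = 3*n^2 - 28*n + 48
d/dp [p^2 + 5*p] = 2*p + 5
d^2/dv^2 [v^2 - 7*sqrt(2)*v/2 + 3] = 2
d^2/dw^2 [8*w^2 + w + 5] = 16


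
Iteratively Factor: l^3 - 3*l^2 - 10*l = (l - 5)*(l^2 + 2*l) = l*(l - 5)*(l + 2)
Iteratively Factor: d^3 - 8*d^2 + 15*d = (d - 5)*(d^2 - 3*d) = d*(d - 5)*(d - 3)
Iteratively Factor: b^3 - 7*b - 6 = (b + 1)*(b^2 - b - 6) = (b - 3)*(b + 1)*(b + 2)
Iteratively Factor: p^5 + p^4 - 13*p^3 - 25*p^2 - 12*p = (p + 3)*(p^4 - 2*p^3 - 7*p^2 - 4*p) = (p + 1)*(p + 3)*(p^3 - 3*p^2 - 4*p) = (p - 4)*(p + 1)*(p + 3)*(p^2 + p) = p*(p - 4)*(p + 1)*(p + 3)*(p + 1)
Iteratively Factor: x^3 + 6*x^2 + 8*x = (x)*(x^2 + 6*x + 8) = x*(x + 4)*(x + 2)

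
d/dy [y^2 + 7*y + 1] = 2*y + 7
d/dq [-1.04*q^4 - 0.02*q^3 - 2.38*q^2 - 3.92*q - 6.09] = -4.16*q^3 - 0.06*q^2 - 4.76*q - 3.92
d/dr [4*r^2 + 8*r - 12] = 8*r + 8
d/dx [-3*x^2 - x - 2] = -6*x - 1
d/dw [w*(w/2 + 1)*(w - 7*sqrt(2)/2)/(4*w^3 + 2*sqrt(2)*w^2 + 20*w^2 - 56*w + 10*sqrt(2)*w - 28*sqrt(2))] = (6*w^4 + 8*sqrt(2)*w^4 - 56*w^3 + 38*sqrt(2)*w^3 - 77*w^2 + 136*sqrt(2)*w^2 - 56*sqrt(2)*w + 196*w + 196)/(8*(2*w^6 + 2*sqrt(2)*w^5 + 20*w^5 - 5*w^4 + 20*sqrt(2)*w^4 - 270*w^3 - 6*sqrt(2)*w^3 - 280*sqrt(2)*w^2 + 389*w^2 - 140*w + 392*sqrt(2)*w + 196))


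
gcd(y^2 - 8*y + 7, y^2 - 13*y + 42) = y - 7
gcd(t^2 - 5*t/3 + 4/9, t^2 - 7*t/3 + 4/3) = t - 4/3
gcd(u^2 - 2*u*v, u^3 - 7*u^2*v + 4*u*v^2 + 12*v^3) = u - 2*v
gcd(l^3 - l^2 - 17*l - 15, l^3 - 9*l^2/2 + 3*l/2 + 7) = l + 1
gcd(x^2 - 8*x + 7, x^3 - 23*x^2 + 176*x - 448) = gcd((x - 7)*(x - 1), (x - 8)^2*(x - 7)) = x - 7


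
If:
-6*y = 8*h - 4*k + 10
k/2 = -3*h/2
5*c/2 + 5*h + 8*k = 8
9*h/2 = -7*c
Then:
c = 144/577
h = -224/577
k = 672/577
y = -215/577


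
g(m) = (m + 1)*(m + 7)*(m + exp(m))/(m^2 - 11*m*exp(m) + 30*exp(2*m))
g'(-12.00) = 0.95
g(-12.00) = -4.58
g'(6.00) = -0.00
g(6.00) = 0.01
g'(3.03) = -0.06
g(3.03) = 0.08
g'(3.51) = -0.04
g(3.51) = 0.05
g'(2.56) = -0.09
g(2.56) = 0.11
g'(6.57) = -0.00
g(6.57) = 0.00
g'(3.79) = -0.03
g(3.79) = 0.04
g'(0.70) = -0.04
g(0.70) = 0.33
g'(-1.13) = -0.71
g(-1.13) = 0.07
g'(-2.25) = -1.28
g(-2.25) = 1.59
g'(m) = (m + 1)*(m + 7)*(m + exp(m))*(11*m*exp(m) - 2*m - 60*exp(2*m) + 11*exp(m))/(m^2 - 11*m*exp(m) + 30*exp(2*m))^2 + (m + 1)*(m + 7)*(exp(m) + 1)/(m^2 - 11*m*exp(m) + 30*exp(2*m)) + (m + 1)*(m + exp(m))/(m^2 - 11*m*exp(m) + 30*exp(2*m)) + (m + 7)*(m + exp(m))/(m^2 - 11*m*exp(m) + 30*exp(2*m)) = ((m + 1)*(m + 7)*(m + exp(m))*(11*m*exp(m) - 2*m - 60*exp(2*m) + 11*exp(m)) + (m^2 - 11*m*exp(m) + 30*exp(2*m))*((m + 1)*(m + 7)*(exp(m) + 1) + (m + 1)*(m + exp(m)) + (m + 7)*(m + exp(m))))/(m^2 - 11*m*exp(m) + 30*exp(2*m))^2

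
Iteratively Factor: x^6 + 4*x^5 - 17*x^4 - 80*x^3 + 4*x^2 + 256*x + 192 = (x - 4)*(x^5 + 8*x^4 + 15*x^3 - 20*x^2 - 76*x - 48) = (x - 4)*(x + 4)*(x^4 + 4*x^3 - x^2 - 16*x - 12) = (x - 4)*(x + 2)*(x + 4)*(x^3 + 2*x^2 - 5*x - 6) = (x - 4)*(x - 2)*(x + 2)*(x + 4)*(x^2 + 4*x + 3) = (x - 4)*(x - 2)*(x + 1)*(x + 2)*(x + 4)*(x + 3)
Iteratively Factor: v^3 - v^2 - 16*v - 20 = (v - 5)*(v^2 + 4*v + 4) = (v - 5)*(v + 2)*(v + 2)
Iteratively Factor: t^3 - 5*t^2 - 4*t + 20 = (t + 2)*(t^2 - 7*t + 10) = (t - 2)*(t + 2)*(t - 5)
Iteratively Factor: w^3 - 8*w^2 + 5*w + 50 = (w - 5)*(w^2 - 3*w - 10) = (w - 5)^2*(w + 2)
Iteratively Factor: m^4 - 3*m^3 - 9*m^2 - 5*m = (m - 5)*(m^3 + 2*m^2 + m) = (m - 5)*(m + 1)*(m^2 + m) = m*(m - 5)*(m + 1)*(m + 1)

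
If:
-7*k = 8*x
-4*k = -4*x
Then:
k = 0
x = 0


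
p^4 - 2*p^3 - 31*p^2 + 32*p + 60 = (p - 6)*(p - 2)*(p + 1)*(p + 5)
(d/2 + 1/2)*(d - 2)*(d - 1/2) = d^3/2 - 3*d^2/4 - 3*d/4 + 1/2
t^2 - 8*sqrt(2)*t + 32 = (t - 4*sqrt(2))^2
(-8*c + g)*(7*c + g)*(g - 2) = -56*c^2*g + 112*c^2 - c*g^2 + 2*c*g + g^3 - 2*g^2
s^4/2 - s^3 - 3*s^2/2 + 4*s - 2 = (s/2 + 1)*(s - 2)*(s - 1)^2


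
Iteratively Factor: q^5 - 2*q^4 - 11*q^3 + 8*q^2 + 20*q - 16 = (q - 4)*(q^4 + 2*q^3 - 3*q^2 - 4*q + 4) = (q - 4)*(q - 1)*(q^3 + 3*q^2 - 4) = (q - 4)*(q - 1)*(q + 2)*(q^2 + q - 2) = (q - 4)*(q - 1)*(q + 2)^2*(q - 1)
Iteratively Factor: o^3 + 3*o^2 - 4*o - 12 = (o - 2)*(o^2 + 5*o + 6) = (o - 2)*(o + 2)*(o + 3)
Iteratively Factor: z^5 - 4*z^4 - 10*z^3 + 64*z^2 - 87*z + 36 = (z - 3)*(z^4 - z^3 - 13*z^2 + 25*z - 12) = (z - 3)*(z - 1)*(z^3 - 13*z + 12) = (z - 3)*(z - 1)^2*(z^2 + z - 12) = (z - 3)*(z - 1)^2*(z + 4)*(z - 3)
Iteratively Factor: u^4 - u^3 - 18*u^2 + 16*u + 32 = (u - 4)*(u^3 + 3*u^2 - 6*u - 8) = (u - 4)*(u + 1)*(u^2 + 2*u - 8) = (u - 4)*(u + 1)*(u + 4)*(u - 2)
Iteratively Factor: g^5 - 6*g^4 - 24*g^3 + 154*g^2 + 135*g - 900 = (g + 3)*(g^4 - 9*g^3 + 3*g^2 + 145*g - 300) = (g - 5)*(g + 3)*(g^3 - 4*g^2 - 17*g + 60) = (g - 5)*(g + 3)*(g + 4)*(g^2 - 8*g + 15) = (g - 5)*(g - 3)*(g + 3)*(g + 4)*(g - 5)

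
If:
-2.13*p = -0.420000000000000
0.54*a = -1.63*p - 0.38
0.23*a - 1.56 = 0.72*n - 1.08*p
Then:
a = -1.30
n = -2.29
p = 0.20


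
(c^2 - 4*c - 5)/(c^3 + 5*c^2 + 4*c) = (c - 5)/(c*(c + 4))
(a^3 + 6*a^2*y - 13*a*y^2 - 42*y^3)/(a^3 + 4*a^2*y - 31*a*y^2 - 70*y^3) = (-a + 3*y)/(-a + 5*y)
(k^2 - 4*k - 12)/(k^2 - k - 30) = (k + 2)/(k + 5)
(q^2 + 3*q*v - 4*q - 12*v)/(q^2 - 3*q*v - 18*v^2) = (q - 4)/(q - 6*v)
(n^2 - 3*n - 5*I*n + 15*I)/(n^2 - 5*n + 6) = (n - 5*I)/(n - 2)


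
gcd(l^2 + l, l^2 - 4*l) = l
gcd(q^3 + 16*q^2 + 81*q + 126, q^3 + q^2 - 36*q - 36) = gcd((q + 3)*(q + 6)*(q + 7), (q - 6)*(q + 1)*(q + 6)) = q + 6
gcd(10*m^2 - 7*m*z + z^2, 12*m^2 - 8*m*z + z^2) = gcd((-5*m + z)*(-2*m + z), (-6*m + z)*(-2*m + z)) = -2*m + z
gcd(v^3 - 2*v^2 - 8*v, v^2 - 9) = 1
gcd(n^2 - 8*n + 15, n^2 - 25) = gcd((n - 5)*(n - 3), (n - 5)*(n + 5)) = n - 5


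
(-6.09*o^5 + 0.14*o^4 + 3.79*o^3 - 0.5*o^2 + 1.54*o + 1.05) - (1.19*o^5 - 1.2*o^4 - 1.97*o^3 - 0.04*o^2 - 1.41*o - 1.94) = -7.28*o^5 + 1.34*o^4 + 5.76*o^3 - 0.46*o^2 + 2.95*o + 2.99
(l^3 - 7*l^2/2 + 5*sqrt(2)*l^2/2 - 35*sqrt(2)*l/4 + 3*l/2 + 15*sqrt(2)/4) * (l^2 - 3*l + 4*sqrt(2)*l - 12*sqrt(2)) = l^5 - 13*l^4/2 + 13*sqrt(2)*l^4/2 - 169*sqrt(2)*l^3/4 + 32*l^3 - 269*l^2/2 + 78*sqrt(2)*l^2 - 117*sqrt(2)*l/4 + 240*l - 90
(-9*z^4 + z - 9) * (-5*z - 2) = 45*z^5 + 18*z^4 - 5*z^2 + 43*z + 18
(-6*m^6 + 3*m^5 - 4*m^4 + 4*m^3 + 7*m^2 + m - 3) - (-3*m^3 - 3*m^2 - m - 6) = -6*m^6 + 3*m^5 - 4*m^4 + 7*m^3 + 10*m^2 + 2*m + 3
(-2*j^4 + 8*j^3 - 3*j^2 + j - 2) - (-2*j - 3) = -2*j^4 + 8*j^3 - 3*j^2 + 3*j + 1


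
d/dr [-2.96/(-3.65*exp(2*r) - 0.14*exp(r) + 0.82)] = (-21.608*exp(r) - 0.4144)*exp(r)/(3.65*exp(2*r) + 0.14*exp(r) - 0.82)^2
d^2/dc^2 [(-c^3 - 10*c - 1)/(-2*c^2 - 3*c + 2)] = 2*(53*c^3 - 6*c^2 + 150*c + 73)/(8*c^6 + 36*c^5 + 30*c^4 - 45*c^3 - 30*c^2 + 36*c - 8)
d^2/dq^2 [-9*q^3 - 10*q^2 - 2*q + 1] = -54*q - 20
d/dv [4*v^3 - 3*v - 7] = 12*v^2 - 3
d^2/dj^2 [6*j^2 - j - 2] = 12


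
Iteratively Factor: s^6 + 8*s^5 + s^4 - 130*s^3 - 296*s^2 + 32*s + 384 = (s - 4)*(s^5 + 12*s^4 + 49*s^3 + 66*s^2 - 32*s - 96) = (s - 4)*(s + 4)*(s^4 + 8*s^3 + 17*s^2 - 2*s - 24) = (s - 4)*(s + 3)*(s + 4)*(s^3 + 5*s^2 + 2*s - 8) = (s - 4)*(s + 2)*(s + 3)*(s + 4)*(s^2 + 3*s - 4) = (s - 4)*(s - 1)*(s + 2)*(s + 3)*(s + 4)*(s + 4)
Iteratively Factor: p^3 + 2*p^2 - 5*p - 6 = (p + 3)*(p^2 - p - 2) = (p + 1)*(p + 3)*(p - 2)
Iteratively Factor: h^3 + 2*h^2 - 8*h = (h + 4)*(h^2 - 2*h) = h*(h + 4)*(h - 2)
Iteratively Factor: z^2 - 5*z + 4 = (z - 4)*(z - 1)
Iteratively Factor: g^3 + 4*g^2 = (g + 4)*(g^2) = g*(g + 4)*(g)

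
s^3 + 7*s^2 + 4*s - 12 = (s - 1)*(s + 2)*(s + 6)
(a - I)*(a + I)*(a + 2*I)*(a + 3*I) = a^4 + 5*I*a^3 - 5*a^2 + 5*I*a - 6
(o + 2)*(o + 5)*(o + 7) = o^3 + 14*o^2 + 59*o + 70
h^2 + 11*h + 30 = (h + 5)*(h + 6)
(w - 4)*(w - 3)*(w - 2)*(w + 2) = w^4 - 7*w^3 + 8*w^2 + 28*w - 48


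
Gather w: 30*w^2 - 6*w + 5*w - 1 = 30*w^2 - w - 1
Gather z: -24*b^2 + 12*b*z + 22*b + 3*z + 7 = -24*b^2 + 22*b + z*(12*b + 3) + 7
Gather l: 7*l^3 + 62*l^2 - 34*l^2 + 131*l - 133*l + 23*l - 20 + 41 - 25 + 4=7*l^3 + 28*l^2 + 21*l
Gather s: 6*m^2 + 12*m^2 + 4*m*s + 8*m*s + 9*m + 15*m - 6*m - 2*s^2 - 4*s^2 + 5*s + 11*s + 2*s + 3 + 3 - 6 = 18*m^2 + 18*m - 6*s^2 + s*(12*m + 18)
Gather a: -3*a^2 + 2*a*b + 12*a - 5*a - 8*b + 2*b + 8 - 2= -3*a^2 + a*(2*b + 7) - 6*b + 6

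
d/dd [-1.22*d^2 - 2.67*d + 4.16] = -2.44*d - 2.67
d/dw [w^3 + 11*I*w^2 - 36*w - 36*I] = 3*w^2 + 22*I*w - 36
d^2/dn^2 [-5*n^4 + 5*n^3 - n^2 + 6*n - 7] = -60*n^2 + 30*n - 2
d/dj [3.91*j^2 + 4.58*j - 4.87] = 7.82*j + 4.58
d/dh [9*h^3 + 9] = 27*h^2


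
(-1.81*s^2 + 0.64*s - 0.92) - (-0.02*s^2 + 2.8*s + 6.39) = -1.79*s^2 - 2.16*s - 7.31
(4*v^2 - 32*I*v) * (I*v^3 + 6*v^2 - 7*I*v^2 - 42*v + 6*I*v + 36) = 4*I*v^5 + 56*v^4 - 28*I*v^4 - 392*v^3 - 168*I*v^3 + 336*v^2 + 1344*I*v^2 - 1152*I*v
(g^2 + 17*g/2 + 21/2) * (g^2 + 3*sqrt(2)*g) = g^4 + 3*sqrt(2)*g^3 + 17*g^3/2 + 21*g^2/2 + 51*sqrt(2)*g^2/2 + 63*sqrt(2)*g/2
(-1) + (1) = 0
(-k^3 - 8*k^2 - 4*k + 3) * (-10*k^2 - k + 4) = 10*k^5 + 81*k^4 + 44*k^3 - 58*k^2 - 19*k + 12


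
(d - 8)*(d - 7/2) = d^2 - 23*d/2 + 28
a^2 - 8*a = a*(a - 8)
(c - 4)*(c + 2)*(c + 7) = c^3 + 5*c^2 - 22*c - 56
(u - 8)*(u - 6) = u^2 - 14*u + 48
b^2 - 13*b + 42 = (b - 7)*(b - 6)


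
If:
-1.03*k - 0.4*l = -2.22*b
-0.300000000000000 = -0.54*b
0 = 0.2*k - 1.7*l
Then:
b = 0.56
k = 1.15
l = 0.13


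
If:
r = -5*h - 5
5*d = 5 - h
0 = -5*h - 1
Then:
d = 26/25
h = -1/5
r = -4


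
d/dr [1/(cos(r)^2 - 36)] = 2*sin(r)*cos(r)/(cos(r)^2 - 36)^2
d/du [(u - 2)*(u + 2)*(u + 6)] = 3*u^2 + 12*u - 4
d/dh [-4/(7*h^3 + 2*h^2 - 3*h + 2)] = 4*(21*h^2 + 4*h - 3)/(7*h^3 + 2*h^2 - 3*h + 2)^2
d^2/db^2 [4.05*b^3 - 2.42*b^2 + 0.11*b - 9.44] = 24.3*b - 4.84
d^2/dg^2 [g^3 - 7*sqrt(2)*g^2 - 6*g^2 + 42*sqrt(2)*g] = 6*g - 14*sqrt(2) - 12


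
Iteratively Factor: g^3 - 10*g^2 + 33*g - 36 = (g - 3)*(g^2 - 7*g + 12) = (g - 3)^2*(g - 4)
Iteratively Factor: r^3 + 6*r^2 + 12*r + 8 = (r + 2)*(r^2 + 4*r + 4) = (r + 2)^2*(r + 2)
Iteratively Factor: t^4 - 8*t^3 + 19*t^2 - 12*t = (t)*(t^3 - 8*t^2 + 19*t - 12) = t*(t - 3)*(t^2 - 5*t + 4) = t*(t - 4)*(t - 3)*(t - 1)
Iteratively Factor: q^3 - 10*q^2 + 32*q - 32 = (q - 4)*(q^2 - 6*q + 8) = (q - 4)*(q - 2)*(q - 4)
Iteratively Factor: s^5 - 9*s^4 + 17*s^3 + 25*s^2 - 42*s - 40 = (s + 1)*(s^4 - 10*s^3 + 27*s^2 - 2*s - 40) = (s - 2)*(s + 1)*(s^3 - 8*s^2 + 11*s + 20) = (s - 2)*(s + 1)^2*(s^2 - 9*s + 20) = (s - 4)*(s - 2)*(s + 1)^2*(s - 5)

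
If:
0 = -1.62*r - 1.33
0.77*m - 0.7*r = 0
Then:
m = -0.75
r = -0.82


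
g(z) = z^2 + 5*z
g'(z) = 2*z + 5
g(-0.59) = -2.60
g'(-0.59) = 3.82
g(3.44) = 29.03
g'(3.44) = 11.88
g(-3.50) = -5.25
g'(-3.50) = -2.00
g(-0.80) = -3.36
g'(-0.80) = 3.40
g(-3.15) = -5.83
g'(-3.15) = -1.30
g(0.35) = 1.87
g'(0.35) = 5.70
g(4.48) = 42.47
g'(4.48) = 13.96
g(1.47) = 9.51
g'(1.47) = 7.94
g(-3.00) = -6.00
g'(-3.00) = -1.00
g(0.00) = 0.00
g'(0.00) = 5.00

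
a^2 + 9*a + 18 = (a + 3)*(a + 6)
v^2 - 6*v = v*(v - 6)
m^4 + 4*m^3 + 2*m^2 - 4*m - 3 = (m - 1)*(m + 1)^2*(m + 3)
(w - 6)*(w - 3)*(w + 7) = w^3 - 2*w^2 - 45*w + 126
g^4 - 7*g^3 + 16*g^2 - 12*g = g*(g - 3)*(g - 2)^2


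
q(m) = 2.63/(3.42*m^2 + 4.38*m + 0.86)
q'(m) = 2.63*(-6.84*m - 4.38)/(3.42*m^2 + 4.38*m + 0.86)^2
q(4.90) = 0.03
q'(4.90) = -0.01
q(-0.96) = -13.63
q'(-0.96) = 154.49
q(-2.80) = 0.17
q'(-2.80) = 0.16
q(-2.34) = 0.28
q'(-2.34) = 0.35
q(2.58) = 0.08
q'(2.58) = -0.05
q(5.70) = 0.02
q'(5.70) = -0.01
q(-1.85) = 0.59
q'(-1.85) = 1.09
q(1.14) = 0.26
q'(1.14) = -0.30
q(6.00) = 0.02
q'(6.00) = -0.01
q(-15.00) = 0.00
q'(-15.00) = 0.00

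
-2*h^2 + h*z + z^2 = (-h + z)*(2*h + z)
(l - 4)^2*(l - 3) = l^3 - 11*l^2 + 40*l - 48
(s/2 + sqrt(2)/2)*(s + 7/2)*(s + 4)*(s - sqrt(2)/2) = s^4/2 + sqrt(2)*s^3/4 + 15*s^3/4 + 15*sqrt(2)*s^2/8 + 13*s^2/2 - 15*s/4 + 7*sqrt(2)*s/2 - 7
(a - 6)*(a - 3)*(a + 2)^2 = a^4 - 5*a^3 - 14*a^2 + 36*a + 72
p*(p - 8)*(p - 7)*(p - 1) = p^4 - 16*p^3 + 71*p^2 - 56*p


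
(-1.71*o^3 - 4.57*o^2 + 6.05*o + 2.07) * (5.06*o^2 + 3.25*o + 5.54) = -8.6526*o^5 - 28.6817*o^4 + 6.2871*o^3 + 4.81889999999999*o^2 + 40.2445*o + 11.4678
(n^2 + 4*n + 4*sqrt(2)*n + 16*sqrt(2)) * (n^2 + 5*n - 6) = n^4 + 4*sqrt(2)*n^3 + 9*n^3 + 14*n^2 + 36*sqrt(2)*n^2 - 24*n + 56*sqrt(2)*n - 96*sqrt(2)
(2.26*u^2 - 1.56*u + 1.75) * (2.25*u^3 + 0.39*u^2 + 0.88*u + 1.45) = 5.085*u^5 - 2.6286*u^4 + 5.3179*u^3 + 2.5867*u^2 - 0.722*u + 2.5375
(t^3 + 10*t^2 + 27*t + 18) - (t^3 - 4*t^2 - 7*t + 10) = 14*t^2 + 34*t + 8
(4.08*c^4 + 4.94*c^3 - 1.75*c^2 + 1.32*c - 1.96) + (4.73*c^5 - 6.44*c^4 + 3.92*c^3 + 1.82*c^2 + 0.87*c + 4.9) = 4.73*c^5 - 2.36*c^4 + 8.86*c^3 + 0.0700000000000001*c^2 + 2.19*c + 2.94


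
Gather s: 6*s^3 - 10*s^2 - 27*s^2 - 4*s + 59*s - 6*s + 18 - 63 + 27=6*s^3 - 37*s^2 + 49*s - 18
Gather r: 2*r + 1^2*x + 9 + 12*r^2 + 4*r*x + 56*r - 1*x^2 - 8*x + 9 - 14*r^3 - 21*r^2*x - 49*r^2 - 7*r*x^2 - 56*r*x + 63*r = -14*r^3 + r^2*(-21*x - 37) + r*(-7*x^2 - 52*x + 121) - x^2 - 7*x + 18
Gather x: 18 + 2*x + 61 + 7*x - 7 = 9*x + 72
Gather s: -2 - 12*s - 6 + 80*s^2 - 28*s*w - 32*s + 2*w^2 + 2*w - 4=80*s^2 + s*(-28*w - 44) + 2*w^2 + 2*w - 12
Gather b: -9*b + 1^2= 1 - 9*b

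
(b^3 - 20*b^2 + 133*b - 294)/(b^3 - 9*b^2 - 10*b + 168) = (b - 7)/(b + 4)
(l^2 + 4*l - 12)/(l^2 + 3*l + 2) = (l^2 + 4*l - 12)/(l^2 + 3*l + 2)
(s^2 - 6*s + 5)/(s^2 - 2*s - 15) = (s - 1)/(s + 3)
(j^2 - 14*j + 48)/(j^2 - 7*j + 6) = (j - 8)/(j - 1)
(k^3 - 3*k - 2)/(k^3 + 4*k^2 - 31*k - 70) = (k^3 - 3*k - 2)/(k^3 + 4*k^2 - 31*k - 70)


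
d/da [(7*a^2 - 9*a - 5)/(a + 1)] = (7*a^2 + 14*a - 4)/(a^2 + 2*a + 1)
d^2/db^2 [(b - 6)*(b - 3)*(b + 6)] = 6*b - 6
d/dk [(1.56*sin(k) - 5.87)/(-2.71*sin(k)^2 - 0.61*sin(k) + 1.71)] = (4.2276*sin(k)^2 - 31.8154*sin(k) - 0.9131)*cos(k)/(7.3441*sin(k)^4 + 3.3062*sin(k)^3 - 8.8961*sin(k)^2 - 2.0862*sin(k) + 2.9241)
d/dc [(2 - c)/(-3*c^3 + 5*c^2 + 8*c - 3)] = (3*c^3 - 5*c^2 - 8*c + (c - 2)*(-9*c^2 + 10*c + 8) + 3)/(3*c^3 - 5*c^2 - 8*c + 3)^2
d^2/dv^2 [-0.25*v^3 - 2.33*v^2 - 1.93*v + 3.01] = -1.5*v - 4.66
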